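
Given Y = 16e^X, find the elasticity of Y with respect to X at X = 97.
Elasticity = 97

Elasticity = (dY/dX) · (X/Y)

dY/dX = 16·e^X
At X = 97: dY/dX = 16·e^97, Y = 16·e^97

Elasticity = (16·e^97) · (97 / (16·e^97)) = 97

Interpretation: for a small percentage change in X, the percentage change in Y is approximately 97.00 times as large.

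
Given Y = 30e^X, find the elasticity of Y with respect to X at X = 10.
Elasticity = 10

Elasticity = (dY/dX) · (X/Y)

dY/dX = 30·e^X
At X = 10: dY/dX = 30·e^10, Y = 30·e^10

Elasticity = (30·e^10) · (10 / (30·e^10)) = 10

Interpretation: for a small percentage change in X, the percentage change in Y is approximately 10.00 times as large.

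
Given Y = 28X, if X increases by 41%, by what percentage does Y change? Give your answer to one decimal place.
41.0%

For Y = 28X:
If X → X(1 + 0.41)
Then Y → Y · (1 + 0.41)^1
     = Y · 1.4100

Percentage change = ((1 + 0.41)^1 − 1) × 100% = 41.0%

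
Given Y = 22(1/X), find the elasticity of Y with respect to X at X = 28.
Elasticity = -1

Elasticity = (dY/dX) · (X/Y)

dY/dX = -22/X²
At X = 28: dY/dX = -11/392, Y = 11/14

Elasticity = (-11/392) · (28 / (11/14)) = -1

Interpretation: for a small percentage change in X, the percentage change in Y is approximately -1.00 times as large.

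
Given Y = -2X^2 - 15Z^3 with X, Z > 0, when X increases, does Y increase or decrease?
Y decreases

Taking the partial derivative:
∂Y/∂X = -4X

∂Y/∂X = -4X < 0 (assuming positive values)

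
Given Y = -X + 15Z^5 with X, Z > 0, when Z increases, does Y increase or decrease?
Y increases

Taking the partial derivative:
∂Y/∂Z = 75Z^4

∂Y/∂Z = 75Z^4 > 0 (assuming positive values)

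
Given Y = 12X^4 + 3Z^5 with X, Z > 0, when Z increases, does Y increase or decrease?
Y increases

Taking the partial derivative:
∂Y/∂Z = 15Z^4

∂Y/∂Z = 15Z^4 > 0 (assuming positive values)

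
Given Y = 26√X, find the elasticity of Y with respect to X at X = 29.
Elasticity = 1/2

Elasticity = (dY/dX) · (X/Y)

dY/dX = 13/√X
At X = 29: dY/dX = 13·√29/29, Y = 26·√29

Elasticity = (13·√29/29) · (29 / (26·√29)) = 1/2

Interpretation: for a small percentage change in X, the percentage change in Y is approximately 0.50 times as large.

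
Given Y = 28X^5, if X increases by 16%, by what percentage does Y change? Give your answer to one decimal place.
110.0%

For Y = 28X^5:
If X → X(1 + 0.16)
Then Y → Y · (1 + 0.16)^5
     ≈ Y · 2.1003

Percentage change = ((1 + 0.16)^5 − 1) × 100% ≈ 110.0%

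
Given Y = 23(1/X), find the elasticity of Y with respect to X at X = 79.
Elasticity = -1

Elasticity = (dY/dX) · (X/Y)

dY/dX = -23/X²
At X = 79: dY/dX = -23/6241, Y = 23/79

Elasticity = (-23/6241) · (79 / (23/79)) = -1

Interpretation: for a small percentage change in X, the percentage change in Y is approximately -1.00 times as large.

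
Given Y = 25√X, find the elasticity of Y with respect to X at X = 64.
Elasticity = 1/2

Elasticity = (dY/dX) · (X/Y)

dY/dX = 25/(2·√X)
At X = 64: dY/dX = 25/16, Y = 200

Elasticity = (25/16) · (64 / 200) = 1/2

Interpretation: for a small percentage change in X, the percentage change in Y is approximately 0.50 times as large.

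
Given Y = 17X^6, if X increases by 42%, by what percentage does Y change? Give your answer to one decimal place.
719.8%

For Y = 17X^6:
If X → X(1 + 0.42)
Then Y → Y · (1 + 0.42)^6
     ≈ Y · 8.1984

Percentage change = ((1 + 0.42)^6 − 1) × 100% ≈ 719.8%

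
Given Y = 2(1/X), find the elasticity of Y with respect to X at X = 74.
Elasticity = -1

Elasticity = (dY/dX) · (X/Y)

dY/dX = -2/X²
At X = 74: dY/dX = -1/2738, Y = 1/37

Elasticity = (-1/2738) · (74 / (1/37)) = -1

Interpretation: for a small percentage change in X, the percentage change in Y is approximately -1.00 times as large.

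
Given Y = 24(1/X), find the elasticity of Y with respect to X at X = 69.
Elasticity = -1

Elasticity = (dY/dX) · (X/Y)

dY/dX = -24/X²
At X = 69: dY/dX = -8/1587, Y = 8/23

Elasticity = (-8/1587) · (69 / (8/23)) = -1

Interpretation: for a small percentage change in X, the percentage change in Y is approximately -1.00 times as large.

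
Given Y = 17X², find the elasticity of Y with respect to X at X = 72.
Elasticity = 2

Elasticity = (dY/dX) · (X/Y)

dY/dX = 34·X
At X = 72: dY/dX = 2448, Y = 88128

Elasticity = 2448 · (72 / 88128) = 2

Interpretation: for a small percentage change in X, the percentage change in Y is approximately 2.00 times as large.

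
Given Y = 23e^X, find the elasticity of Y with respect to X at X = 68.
Elasticity = 68

Elasticity = (dY/dX) · (X/Y)

dY/dX = 23·e^X
At X = 68: dY/dX = 23·e^68, Y = 23·e^68

Elasticity = (23·e^68) · (68 / (23·e^68)) = 68

Interpretation: for a small percentage change in X, the percentage change in Y is approximately 68.00 times as large.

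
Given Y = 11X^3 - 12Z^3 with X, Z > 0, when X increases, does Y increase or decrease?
Y increases

Taking the partial derivative:
∂Y/∂X = 33X^2

∂Y/∂X = 33X^2 > 0 (assuming positive values)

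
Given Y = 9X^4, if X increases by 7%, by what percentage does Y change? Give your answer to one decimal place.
31.1%

For Y = 9X^4:
If X → X(1 + 0.07)
Then Y → Y · (1 + 0.07)^4
     ≈ Y · 1.3108

Percentage change = ((1 + 0.07)^4 − 1) × 100% ≈ 31.1%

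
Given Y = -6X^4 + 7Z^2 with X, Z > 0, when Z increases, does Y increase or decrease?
Y increases

Taking the partial derivative:
∂Y/∂Z = 14Z

∂Y/∂Z = 14Z > 0 (assuming positive values)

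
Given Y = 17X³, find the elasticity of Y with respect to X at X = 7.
Elasticity = 3

Elasticity = (dY/dX) · (X/Y)

dY/dX = 51·X²
At X = 7: dY/dX = 2499, Y = 5831

Elasticity = 2499 · (7 / 5831) = 3

Interpretation: for a small percentage change in X, the percentage change in Y is approximately 3.00 times as large.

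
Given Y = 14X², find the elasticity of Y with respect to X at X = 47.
Elasticity = 2

Elasticity = (dY/dX) · (X/Y)

dY/dX = 28·X
At X = 47: dY/dX = 1316, Y = 30926

Elasticity = 1316 · (47 / 30926) = 2

Interpretation: for a small percentage change in X, the percentage change in Y is approximately 2.00 times as large.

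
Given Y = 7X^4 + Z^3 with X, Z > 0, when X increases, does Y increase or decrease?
Y increases

Taking the partial derivative:
∂Y/∂X = 28X^3

∂Y/∂X = 28X^3 > 0 (assuming positive values)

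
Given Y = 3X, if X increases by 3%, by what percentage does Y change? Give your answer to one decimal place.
3.0%

For Y = 3X:
If X → X(1 + 0.03)
Then Y → Y · (1 + 0.03)^1
     = Y · 1.0300

Percentage change = ((1 + 0.03)^1 − 1) × 100% = 3.0%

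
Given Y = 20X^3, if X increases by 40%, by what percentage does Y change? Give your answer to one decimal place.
174.4%

For Y = 20X^3:
If X → X(1 + 0.4)
Then Y → Y · (1 + 0.4)^3
     = Y · 2.7440

Percentage change = ((1 + 0.4)^3 − 1) × 100% = 174.4%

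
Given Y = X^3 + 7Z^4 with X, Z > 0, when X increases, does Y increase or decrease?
Y increases

Taking the partial derivative:
∂Y/∂X = 3X^2

∂Y/∂X = 3X^2 > 0 (assuming positive values)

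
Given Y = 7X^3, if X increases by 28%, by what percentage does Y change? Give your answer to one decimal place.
109.7%

For Y = 7X^3:
If X → X(1 + 0.28)
Then Y → Y · (1 + 0.28)^3
     ≈ Y · 2.0972

Percentage change = ((1 + 0.28)^3 − 1) × 100% ≈ 109.7%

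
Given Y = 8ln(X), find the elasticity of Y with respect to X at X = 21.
Elasticity = 1/ln(21) ≈ 0.3285

Elasticity = (dY/dX) · (X/Y)

dY/dX = 8/X
At X = 21: dY/dX = 8/21, Y = 8·ln(21)

Elasticity = (8/21) · (21 / (8·ln(21))) = 1/ln(21) ≈ 0.3285

Interpretation: for a small percentage change in X, the percentage change in Y is approximately 0.33 times as large.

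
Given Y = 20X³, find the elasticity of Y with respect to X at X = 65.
Elasticity = 3

Elasticity = (dY/dX) · (X/Y)

dY/dX = 60·X²
At X = 65: dY/dX = 253500, Y = 5492500

Elasticity = 253500 · (65 / 5492500) = 3

Interpretation: for a small percentage change in X, the percentage change in Y is approximately 3.00 times as large.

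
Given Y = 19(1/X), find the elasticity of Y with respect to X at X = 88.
Elasticity = -1

Elasticity = (dY/dX) · (X/Y)

dY/dX = -19/X²
At X = 88: dY/dX = -19/7744, Y = 19/88

Elasticity = (-19/7744) · (88 / (19/88)) = -1

Interpretation: for a small percentage change in X, the percentage change in Y is approximately -1.00 times as large.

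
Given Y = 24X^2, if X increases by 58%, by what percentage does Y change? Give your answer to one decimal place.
149.6%

For Y = 24X^2:
If X → X(1 + 0.58)
Then Y → Y · (1 + 0.58)^2
     = Y · 2.4964

Percentage change = ((1 + 0.58)^2 − 1) × 100% ≈ 149.6%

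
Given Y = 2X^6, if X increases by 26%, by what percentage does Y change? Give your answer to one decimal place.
300.2%

For Y = 2X^6:
If X → X(1 + 0.26)
Then Y → Y · (1 + 0.26)^6
     ≈ Y · 4.0015

Percentage change = ((1 + 0.26)^6 − 1) × 100% ≈ 300.2%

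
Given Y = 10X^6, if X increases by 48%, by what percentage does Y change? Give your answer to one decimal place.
950.9%

For Y = 10X^6:
If X → X(1 + 0.48)
Then Y → Y · (1 + 0.48)^6
     ≈ Y · 10.5092

Percentage change = ((1 + 0.48)^6 − 1) × 100% ≈ 950.9%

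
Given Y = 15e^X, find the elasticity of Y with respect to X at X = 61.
Elasticity = 61

Elasticity = (dY/dX) · (X/Y)

dY/dX = 15·e^X
At X = 61: dY/dX = 15·e^61, Y = 15·e^61

Elasticity = (15·e^61) · (61 / (15·e^61)) = 61

Interpretation: for a small percentage change in X, the percentage change in Y is approximately 61.00 times as large.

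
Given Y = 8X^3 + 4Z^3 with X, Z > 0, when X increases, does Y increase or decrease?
Y increases

Taking the partial derivative:
∂Y/∂X = 24X^2

∂Y/∂X = 24X^2 > 0 (assuming positive values)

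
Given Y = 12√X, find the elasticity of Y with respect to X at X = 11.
Elasticity = 1/2

Elasticity = (dY/dX) · (X/Y)

dY/dX = 6/√X
At X = 11: dY/dX = 6·√11/11, Y = 12·√11

Elasticity = (6·√11/11) · (11 / (12·√11)) = 1/2

Interpretation: for a small percentage change in X, the percentage change in Y is approximately 0.50 times as large.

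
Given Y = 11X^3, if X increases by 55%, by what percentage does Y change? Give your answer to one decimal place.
272.4%

For Y = 11X^3:
If X → X(1 + 0.55)
Then Y → Y · (1 + 0.55)^3
     ≈ Y · 3.7239

Percentage change = ((1 + 0.55)^3 − 1) × 100% ≈ 272.4%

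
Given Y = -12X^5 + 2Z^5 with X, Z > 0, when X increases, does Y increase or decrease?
Y decreases

Taking the partial derivative:
∂Y/∂X = -60X^4

∂Y/∂X = -60X^4 < 0 (assuming positive values)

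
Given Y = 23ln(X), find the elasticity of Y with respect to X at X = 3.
Elasticity = 1/ln(3) ≈ 0.9102

Elasticity = (dY/dX) · (X/Y)

dY/dX = 23/X
At X = 3: dY/dX = 23/3, Y = 23·ln(3)

Elasticity = (23/3) · (3 / (23·ln(3))) = 1/ln(3) ≈ 0.9102

Interpretation: for a small percentage change in X, the percentage change in Y is approximately 0.91 times as large.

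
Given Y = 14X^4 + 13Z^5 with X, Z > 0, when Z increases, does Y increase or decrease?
Y increases

Taking the partial derivative:
∂Y/∂Z = 65Z^4

∂Y/∂Z = 65Z^4 > 0 (assuming positive values)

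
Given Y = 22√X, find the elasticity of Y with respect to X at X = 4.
Elasticity = 1/2

Elasticity = (dY/dX) · (X/Y)

dY/dX = 11/√X
At X = 4: dY/dX = 11/2, Y = 44

Elasticity = (11/2) · (4 / 44) = 1/2

Interpretation: for a small percentage change in X, the percentage change in Y is approximately 0.50 times as large.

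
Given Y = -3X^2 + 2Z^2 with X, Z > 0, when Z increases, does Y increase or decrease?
Y increases

Taking the partial derivative:
∂Y/∂Z = 4Z

∂Y/∂Z = 4Z > 0 (assuming positive values)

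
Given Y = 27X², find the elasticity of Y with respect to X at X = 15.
Elasticity = 2

Elasticity = (dY/dX) · (X/Y)

dY/dX = 54·X
At X = 15: dY/dX = 810, Y = 6075

Elasticity = 810 · (15 / 6075) = 2

Interpretation: for a small percentage change in X, the percentage change in Y is approximately 2.00 times as large.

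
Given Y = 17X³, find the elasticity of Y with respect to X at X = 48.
Elasticity = 3

Elasticity = (dY/dX) · (X/Y)

dY/dX = 51·X²
At X = 48: dY/dX = 117504, Y = 1880064

Elasticity = 117504 · (48 / 1880064) = 3

Interpretation: for a small percentage change in X, the percentage change in Y is approximately 3.00 times as large.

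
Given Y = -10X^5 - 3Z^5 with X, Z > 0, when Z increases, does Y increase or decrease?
Y decreases

Taking the partial derivative:
∂Y/∂Z = -15Z^4

∂Y/∂Z = -15Z^4 < 0 (assuming positive values)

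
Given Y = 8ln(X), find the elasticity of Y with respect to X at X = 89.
Elasticity = 1/ln(89) ≈ 0.2228

Elasticity = (dY/dX) · (X/Y)

dY/dX = 8/X
At X = 89: dY/dX = 8/89, Y = 8·ln(89)

Elasticity = (8/89) · (89 / (8·ln(89))) = 1/ln(89) ≈ 0.2228

Interpretation: for a small percentage change in X, the percentage change in Y is approximately 0.22 times as large.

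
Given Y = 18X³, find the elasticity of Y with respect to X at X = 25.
Elasticity = 3

Elasticity = (dY/dX) · (X/Y)

dY/dX = 54·X²
At X = 25: dY/dX = 33750, Y = 281250

Elasticity = 33750 · (25 / 281250) = 3

Interpretation: for a small percentage change in X, the percentage change in Y is approximately 3.00 times as large.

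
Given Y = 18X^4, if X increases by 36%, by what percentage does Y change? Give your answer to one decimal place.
242.1%

For Y = 18X^4:
If X → X(1 + 0.36)
Then Y → Y · (1 + 0.36)^4
     ≈ Y · 3.4210

Percentage change = ((1 + 0.36)^4 − 1) × 100% ≈ 242.1%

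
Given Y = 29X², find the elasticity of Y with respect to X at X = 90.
Elasticity = 2

Elasticity = (dY/dX) · (X/Y)

dY/dX = 58·X
At X = 90: dY/dX = 5220, Y = 234900

Elasticity = 5220 · (90 / 234900) = 2

Interpretation: for a small percentage change in X, the percentage change in Y is approximately 2.00 times as large.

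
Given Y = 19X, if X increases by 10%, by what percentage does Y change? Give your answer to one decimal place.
10.0%

For Y = 19X:
If X → X(1 + 0.1)
Then Y → Y · (1 + 0.1)^1
     = Y · 1.1000

Percentage change = ((1 + 0.1)^1 − 1) × 100% = 10.0%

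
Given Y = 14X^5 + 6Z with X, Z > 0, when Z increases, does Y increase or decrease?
Y increases

Taking the partial derivative:
∂Y/∂Z = 6

∂Y/∂Z = 6 > 0 (assuming positive values)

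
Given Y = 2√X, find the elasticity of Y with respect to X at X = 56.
Elasticity = 1/2

Elasticity = (dY/dX) · (X/Y)

dY/dX = 1/√X
At X = 56: dY/dX = √14/28, Y = 4·√14

Elasticity = (√14/28) · (56 / (4·√14)) = 1/2

Interpretation: for a small percentage change in X, the percentage change in Y is approximately 0.50 times as large.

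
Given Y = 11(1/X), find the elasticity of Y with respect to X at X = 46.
Elasticity = -1

Elasticity = (dY/dX) · (X/Y)

dY/dX = -11/X²
At X = 46: dY/dX = -11/2116, Y = 11/46

Elasticity = (-11/2116) · (46 / (11/46)) = -1

Interpretation: for a small percentage change in X, the percentage change in Y is approximately -1.00 times as large.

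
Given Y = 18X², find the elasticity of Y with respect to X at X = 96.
Elasticity = 2

Elasticity = (dY/dX) · (X/Y)

dY/dX = 36·X
At X = 96: dY/dX = 3456, Y = 165888

Elasticity = 3456 · (96 / 165888) = 2

Interpretation: for a small percentage change in X, the percentage change in Y is approximately 2.00 times as large.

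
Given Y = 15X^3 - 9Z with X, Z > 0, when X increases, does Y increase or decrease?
Y increases

Taking the partial derivative:
∂Y/∂X = 45X^2

∂Y/∂X = 45X^2 > 0 (assuming positive values)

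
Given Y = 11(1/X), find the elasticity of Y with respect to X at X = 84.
Elasticity = -1

Elasticity = (dY/dX) · (X/Y)

dY/dX = -11/X²
At X = 84: dY/dX = -11/7056, Y = 11/84

Elasticity = (-11/7056) · (84 / (11/84)) = -1

Interpretation: for a small percentage change in X, the percentage change in Y is approximately -1.00 times as large.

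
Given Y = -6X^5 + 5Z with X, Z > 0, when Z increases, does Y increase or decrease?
Y increases

Taking the partial derivative:
∂Y/∂Z = 5

∂Y/∂Z = 5 > 0 (assuming positive values)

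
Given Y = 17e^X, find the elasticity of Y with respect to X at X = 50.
Elasticity = 50

Elasticity = (dY/dX) · (X/Y)

dY/dX = 17·e^X
At X = 50: dY/dX = 17·e^50, Y = 17·e^50

Elasticity = (17·e^50) · (50 / (17·e^50)) = 50

Interpretation: for a small percentage change in X, the percentage change in Y is approximately 50.00 times as large.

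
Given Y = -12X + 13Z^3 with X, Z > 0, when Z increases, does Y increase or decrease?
Y increases

Taking the partial derivative:
∂Y/∂Z = 39Z^2

∂Y/∂Z = 39Z^2 > 0 (assuming positive values)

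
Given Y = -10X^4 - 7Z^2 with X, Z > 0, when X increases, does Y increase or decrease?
Y decreases

Taking the partial derivative:
∂Y/∂X = -40X^3

∂Y/∂X = -40X^3 < 0 (assuming positive values)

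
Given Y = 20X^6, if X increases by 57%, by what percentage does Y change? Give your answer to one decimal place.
1397.6%

For Y = 20X^6:
If X → X(1 + 0.57)
Then Y → Y · (1 + 0.57)^6
     ≈ Y · 14.9761

Percentage change = ((1 + 0.57)^6 − 1) × 100% ≈ 1397.6%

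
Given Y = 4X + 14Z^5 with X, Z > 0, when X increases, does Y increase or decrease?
Y increases

Taking the partial derivative:
∂Y/∂X = 4

∂Y/∂X = 4 > 0 (assuming positive values)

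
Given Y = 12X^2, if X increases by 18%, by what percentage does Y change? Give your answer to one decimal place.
39.2%

For Y = 12X^2:
If X → X(1 + 0.18)
Then Y → Y · (1 + 0.18)^2
     = Y · 1.3924

Percentage change = ((1 + 0.18)^2 − 1) × 100% ≈ 39.2%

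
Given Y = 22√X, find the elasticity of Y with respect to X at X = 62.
Elasticity = 1/2

Elasticity = (dY/dX) · (X/Y)

dY/dX = 11/√X
At X = 62: dY/dX = 11·√62/62, Y = 22·√62

Elasticity = (11·√62/62) · (62 / (22·√62)) = 1/2

Interpretation: for a small percentage change in X, the percentage change in Y is approximately 0.50 times as large.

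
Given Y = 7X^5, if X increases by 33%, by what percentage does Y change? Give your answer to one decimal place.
316.2%

For Y = 7X^5:
If X → X(1 + 0.33)
Then Y → Y · (1 + 0.33)^5
     ≈ Y · 4.1616

Percentage change = ((1 + 0.33)^5 − 1) × 100% ≈ 316.2%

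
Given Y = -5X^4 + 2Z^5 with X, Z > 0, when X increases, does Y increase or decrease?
Y decreases

Taking the partial derivative:
∂Y/∂X = -20X^3

∂Y/∂X = -20X^3 < 0 (assuming positive values)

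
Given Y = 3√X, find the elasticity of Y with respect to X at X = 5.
Elasticity = 1/2

Elasticity = (dY/dX) · (X/Y)

dY/dX = 3/(2·√X)
At X = 5: dY/dX = 3·√5/10, Y = 3·√5

Elasticity = (3·√5/10) · (5 / (3·√5)) = 1/2

Interpretation: for a small percentage change in X, the percentage change in Y is approximately 0.50 times as large.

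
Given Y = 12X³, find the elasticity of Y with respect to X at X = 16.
Elasticity = 3

Elasticity = (dY/dX) · (X/Y)

dY/dX = 36·X²
At X = 16: dY/dX = 9216, Y = 49152

Elasticity = 9216 · (16 / 49152) = 3

Interpretation: for a small percentage change in X, the percentage change in Y is approximately 3.00 times as large.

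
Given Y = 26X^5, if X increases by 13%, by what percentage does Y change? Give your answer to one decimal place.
84.2%

For Y = 26X^5:
If X → X(1 + 0.13)
Then Y → Y · (1 + 0.13)^5
     ≈ Y · 1.8424

Percentage change = ((1 + 0.13)^5 − 1) × 100% ≈ 84.2%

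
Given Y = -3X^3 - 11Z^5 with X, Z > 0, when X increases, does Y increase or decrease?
Y decreases

Taking the partial derivative:
∂Y/∂X = -9X^2

∂Y/∂X = -9X^2 < 0 (assuming positive values)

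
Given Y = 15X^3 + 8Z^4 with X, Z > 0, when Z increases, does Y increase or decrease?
Y increases

Taking the partial derivative:
∂Y/∂Z = 32Z^3

∂Y/∂Z = 32Z^3 > 0 (assuming positive values)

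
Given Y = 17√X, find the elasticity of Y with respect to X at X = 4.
Elasticity = 1/2

Elasticity = (dY/dX) · (X/Y)

dY/dX = 17/(2·√X)
At X = 4: dY/dX = 17/4, Y = 34

Elasticity = (17/4) · (4 / 34) = 1/2

Interpretation: for a small percentage change in X, the percentage change in Y is approximately 0.50 times as large.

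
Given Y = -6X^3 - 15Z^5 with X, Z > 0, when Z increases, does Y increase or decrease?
Y decreases

Taking the partial derivative:
∂Y/∂Z = -75Z^4

∂Y/∂Z = -75Z^4 < 0 (assuming positive values)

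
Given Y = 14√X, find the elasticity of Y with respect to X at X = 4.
Elasticity = 1/2

Elasticity = (dY/dX) · (X/Y)

dY/dX = 7/√X
At X = 4: dY/dX = 7/2, Y = 28

Elasticity = (7/2) · (4 / 28) = 1/2

Interpretation: for a small percentage change in X, the percentage change in Y is approximately 0.50 times as large.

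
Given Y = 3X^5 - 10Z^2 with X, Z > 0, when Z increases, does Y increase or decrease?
Y decreases

Taking the partial derivative:
∂Y/∂Z = -20Z

∂Y/∂Z = -20Z < 0 (assuming positive values)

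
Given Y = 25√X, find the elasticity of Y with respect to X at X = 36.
Elasticity = 1/2

Elasticity = (dY/dX) · (X/Y)

dY/dX = 25/(2·√X)
At X = 36: dY/dX = 25/12, Y = 150

Elasticity = (25/12) · (36 / 150) = 1/2

Interpretation: for a small percentage change in X, the percentage change in Y is approximately 0.50 times as large.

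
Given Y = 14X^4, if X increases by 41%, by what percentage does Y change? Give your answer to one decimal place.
295.3%

For Y = 14X^4:
If X → X(1 + 0.41)
Then Y → Y · (1 + 0.41)^4
     ≈ Y · 3.9525

Percentage change = ((1 + 0.41)^4 − 1) × 100% ≈ 295.3%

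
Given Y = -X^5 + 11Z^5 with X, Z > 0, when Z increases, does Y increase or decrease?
Y increases

Taking the partial derivative:
∂Y/∂Z = 55Z^4

∂Y/∂Z = 55Z^4 > 0 (assuming positive values)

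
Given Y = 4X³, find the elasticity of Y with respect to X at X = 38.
Elasticity = 3

Elasticity = (dY/dX) · (X/Y)

dY/dX = 12·X²
At X = 38: dY/dX = 17328, Y = 219488

Elasticity = 17328 · (38 / 219488) = 3

Interpretation: for a small percentage change in X, the percentage change in Y is approximately 3.00 times as large.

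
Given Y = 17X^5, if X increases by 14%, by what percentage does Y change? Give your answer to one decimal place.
92.5%

For Y = 17X^5:
If X → X(1 + 0.14)
Then Y → Y · (1 + 0.14)^5
     ≈ Y · 1.9254

Percentage change = ((1 + 0.14)^5 − 1) × 100% ≈ 92.5%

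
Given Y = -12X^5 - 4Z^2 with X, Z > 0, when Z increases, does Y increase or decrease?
Y decreases

Taking the partial derivative:
∂Y/∂Z = -8Z

∂Y/∂Z = -8Z < 0 (assuming positive values)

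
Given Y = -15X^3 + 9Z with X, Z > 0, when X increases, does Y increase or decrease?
Y decreases

Taking the partial derivative:
∂Y/∂X = -45X^2

∂Y/∂X = -45X^2 < 0 (assuming positive values)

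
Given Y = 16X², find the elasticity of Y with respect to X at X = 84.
Elasticity = 2

Elasticity = (dY/dX) · (X/Y)

dY/dX = 32·X
At X = 84: dY/dX = 2688, Y = 112896

Elasticity = 2688 · (84 / 112896) = 2

Interpretation: for a small percentage change in X, the percentage change in Y is approximately 2.00 times as large.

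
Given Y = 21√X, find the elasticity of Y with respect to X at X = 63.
Elasticity = 1/2

Elasticity = (dY/dX) · (X/Y)

dY/dX = 21/(2·√X)
At X = 63: dY/dX = √7/2, Y = 63·√7

Elasticity = (√7/2) · (63 / (63·√7)) = 1/2

Interpretation: for a small percentage change in X, the percentage change in Y is approximately 0.50 times as large.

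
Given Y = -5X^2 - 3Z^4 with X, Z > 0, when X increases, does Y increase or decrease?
Y decreases

Taking the partial derivative:
∂Y/∂X = -10X

∂Y/∂X = -10X < 0 (assuming positive values)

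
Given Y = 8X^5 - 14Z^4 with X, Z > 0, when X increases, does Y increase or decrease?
Y increases

Taking the partial derivative:
∂Y/∂X = 40X^4

∂Y/∂X = 40X^4 > 0 (assuming positive values)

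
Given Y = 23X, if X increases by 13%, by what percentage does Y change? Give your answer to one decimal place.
13.0%

For Y = 23X:
If X → X(1 + 0.13)
Then Y → Y · (1 + 0.13)^1
     = Y · 1.1300

Percentage change = ((1 + 0.13)^1 − 1) × 100% = 13.0%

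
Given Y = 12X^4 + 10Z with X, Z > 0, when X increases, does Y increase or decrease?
Y increases

Taking the partial derivative:
∂Y/∂X = 48X^3

∂Y/∂X = 48X^3 > 0 (assuming positive values)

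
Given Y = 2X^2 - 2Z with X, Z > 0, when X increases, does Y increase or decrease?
Y increases

Taking the partial derivative:
∂Y/∂X = 4X

∂Y/∂X = 4X > 0 (assuming positive values)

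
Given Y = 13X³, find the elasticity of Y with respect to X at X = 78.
Elasticity = 3

Elasticity = (dY/dX) · (X/Y)

dY/dX = 39·X²
At X = 78: dY/dX = 237276, Y = 6169176

Elasticity = 237276 · (78 / 6169176) = 3

Interpretation: for a small percentage change in X, the percentage change in Y is approximately 3.00 times as large.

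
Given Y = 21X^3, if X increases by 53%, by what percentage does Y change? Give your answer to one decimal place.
258.2%

For Y = 21X^3:
If X → X(1 + 0.53)
Then Y → Y · (1 + 0.53)^3
     ≈ Y · 3.5816

Percentage change = ((1 + 0.53)^3 − 1) × 100% ≈ 258.2%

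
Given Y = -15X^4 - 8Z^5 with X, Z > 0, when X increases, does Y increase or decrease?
Y decreases

Taking the partial derivative:
∂Y/∂X = -60X^3

∂Y/∂X = -60X^3 < 0 (assuming positive values)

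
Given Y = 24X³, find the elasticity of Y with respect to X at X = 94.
Elasticity = 3

Elasticity = (dY/dX) · (X/Y)

dY/dX = 72·X²
At X = 94: dY/dX = 636192, Y = 19934016

Elasticity = 636192 · (94 / 19934016) = 3

Interpretation: for a small percentage change in X, the percentage change in Y is approximately 3.00 times as large.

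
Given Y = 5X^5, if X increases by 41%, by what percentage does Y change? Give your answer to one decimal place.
457.3%

For Y = 5X^5:
If X → X(1 + 0.41)
Then Y → Y · (1 + 0.41)^5
     ≈ Y · 5.5731

Percentage change = ((1 + 0.41)^5 − 1) × 100% ≈ 457.3%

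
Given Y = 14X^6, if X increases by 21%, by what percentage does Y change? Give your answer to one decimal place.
213.8%

For Y = 14X^6:
If X → X(1 + 0.21)
Then Y → Y · (1 + 0.21)^6
     ≈ Y · 3.1384

Percentage change = ((1 + 0.21)^6 − 1) × 100% ≈ 213.8%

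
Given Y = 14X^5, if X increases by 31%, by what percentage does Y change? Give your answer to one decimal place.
285.8%

For Y = 14X^5:
If X → X(1 + 0.31)
Then Y → Y · (1 + 0.31)^5
     ≈ Y · 3.8579

Percentage change = ((1 + 0.31)^5 − 1) × 100% ≈ 285.8%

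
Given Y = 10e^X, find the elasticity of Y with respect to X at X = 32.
Elasticity = 32

Elasticity = (dY/dX) · (X/Y)

dY/dX = 10·e^X
At X = 32: dY/dX = 10·e^32, Y = 10·e^32

Elasticity = (10·e^32) · (32 / (10·e^32)) = 32

Interpretation: for a small percentage change in X, the percentage change in Y is approximately 32.00 times as large.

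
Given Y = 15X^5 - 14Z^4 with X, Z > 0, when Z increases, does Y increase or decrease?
Y decreases

Taking the partial derivative:
∂Y/∂Z = -56Z^3

∂Y/∂Z = -56Z^3 < 0 (assuming positive values)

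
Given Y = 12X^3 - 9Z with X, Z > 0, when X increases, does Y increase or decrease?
Y increases

Taking the partial derivative:
∂Y/∂X = 36X^2

∂Y/∂X = 36X^2 > 0 (assuming positive values)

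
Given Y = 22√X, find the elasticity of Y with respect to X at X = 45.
Elasticity = 1/2

Elasticity = (dY/dX) · (X/Y)

dY/dX = 11/√X
At X = 45: dY/dX = 11·√5/15, Y = 66·√5

Elasticity = (11·√5/15) · (45 / (66·√5)) = 1/2

Interpretation: for a small percentage change in X, the percentage change in Y is approximately 0.50 times as large.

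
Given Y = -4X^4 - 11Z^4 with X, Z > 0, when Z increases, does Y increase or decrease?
Y decreases

Taking the partial derivative:
∂Y/∂Z = -44Z^3

∂Y/∂Z = -44Z^3 < 0 (assuming positive values)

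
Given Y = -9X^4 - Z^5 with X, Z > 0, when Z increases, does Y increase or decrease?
Y decreases

Taking the partial derivative:
∂Y/∂Z = -5Z^4

∂Y/∂Z = -5Z^4 < 0 (assuming positive values)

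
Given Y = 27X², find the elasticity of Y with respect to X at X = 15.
Elasticity = 2

Elasticity = (dY/dX) · (X/Y)

dY/dX = 54·X
At X = 15: dY/dX = 810, Y = 6075

Elasticity = 810 · (15 / 6075) = 2

Interpretation: for a small percentage change in X, the percentage change in Y is approximately 2.00 times as large.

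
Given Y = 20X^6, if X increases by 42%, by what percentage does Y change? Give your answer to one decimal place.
719.8%

For Y = 20X^6:
If X → X(1 + 0.42)
Then Y → Y · (1 + 0.42)^6
     ≈ Y · 8.1984

Percentage change = ((1 + 0.42)^6 − 1) × 100% ≈ 719.8%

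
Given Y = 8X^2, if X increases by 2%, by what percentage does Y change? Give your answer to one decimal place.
4.0%

For Y = 8X^2:
If X → X(1 + 0.02)
Then Y → Y · (1 + 0.02)^2
     = Y · 1.0404

Percentage change = ((1 + 0.02)^2 − 1) × 100% ≈ 4.0%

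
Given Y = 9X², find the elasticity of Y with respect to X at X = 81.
Elasticity = 2

Elasticity = (dY/dX) · (X/Y)

dY/dX = 18·X
At X = 81: dY/dX = 1458, Y = 59049

Elasticity = 1458 · (81 / 59049) = 2

Interpretation: for a small percentage change in X, the percentage change in Y is approximately 2.00 times as large.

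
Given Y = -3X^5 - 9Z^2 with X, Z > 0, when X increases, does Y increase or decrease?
Y decreases

Taking the partial derivative:
∂Y/∂X = -15X^4

∂Y/∂X = -15X^4 < 0 (assuming positive values)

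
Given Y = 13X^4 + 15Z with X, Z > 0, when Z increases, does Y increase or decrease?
Y increases

Taking the partial derivative:
∂Y/∂Z = 15

∂Y/∂Z = 15 > 0 (assuming positive values)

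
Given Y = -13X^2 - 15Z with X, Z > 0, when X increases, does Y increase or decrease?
Y decreases

Taking the partial derivative:
∂Y/∂X = -26X

∂Y/∂X = -26X < 0 (assuming positive values)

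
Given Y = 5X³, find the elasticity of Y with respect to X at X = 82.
Elasticity = 3

Elasticity = (dY/dX) · (X/Y)

dY/dX = 15·X²
At X = 82: dY/dX = 100860, Y = 2756840

Elasticity = 100860 · (82 / 2756840) = 3

Interpretation: for a small percentage change in X, the percentage change in Y is approximately 3.00 times as large.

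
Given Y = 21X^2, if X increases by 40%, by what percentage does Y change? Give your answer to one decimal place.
96.0%

For Y = 21X^2:
If X → X(1 + 0.4)
Then Y → Y · (1 + 0.4)^2
     = Y · 1.9600

Percentage change = ((1 + 0.4)^2 − 1) × 100% = 96.0%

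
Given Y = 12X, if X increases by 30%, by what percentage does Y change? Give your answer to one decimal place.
30.0%

For Y = 12X:
If X → X(1 + 0.3)
Then Y → Y · (1 + 0.3)^1
     = Y · 1.3000

Percentage change = ((1 + 0.3)^1 − 1) × 100% = 30.0%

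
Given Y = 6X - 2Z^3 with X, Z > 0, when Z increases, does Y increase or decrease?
Y decreases

Taking the partial derivative:
∂Y/∂Z = -6Z^2

∂Y/∂Z = -6Z^2 < 0 (assuming positive values)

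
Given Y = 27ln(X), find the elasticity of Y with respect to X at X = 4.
Elasticity = 1/ln(4) ≈ 0.7213

Elasticity = (dY/dX) · (X/Y)

dY/dX = 27/X
At X = 4: dY/dX = 27/4, Y = 27·ln(4)

Elasticity = (27/4) · (4 / (27·ln(4))) = 1/ln(4) ≈ 0.7213

Interpretation: for a small percentage change in X, the percentage change in Y is approximately 0.72 times as large.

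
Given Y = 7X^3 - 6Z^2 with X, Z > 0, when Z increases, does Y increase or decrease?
Y decreases

Taking the partial derivative:
∂Y/∂Z = -12Z

∂Y/∂Z = -12Z < 0 (assuming positive values)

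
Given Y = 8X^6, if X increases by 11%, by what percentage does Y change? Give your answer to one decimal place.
87.0%

For Y = 8X^6:
If X → X(1 + 0.11)
Then Y → Y · (1 + 0.11)^6
     ≈ Y · 1.8704

Percentage change = ((1 + 0.11)^6 − 1) × 100% ≈ 87.0%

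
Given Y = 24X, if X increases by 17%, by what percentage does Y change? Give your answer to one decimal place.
17.0%

For Y = 24X:
If X → X(1 + 0.17)
Then Y → Y · (1 + 0.17)^1
     = Y · 1.1700

Percentage change = ((1 + 0.17)^1 − 1) × 100% = 17.0%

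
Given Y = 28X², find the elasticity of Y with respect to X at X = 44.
Elasticity = 2

Elasticity = (dY/dX) · (X/Y)

dY/dX = 56·X
At X = 44: dY/dX = 2464, Y = 54208

Elasticity = 2464 · (44 / 54208) = 2

Interpretation: for a small percentage change in X, the percentage change in Y is approximately 2.00 times as large.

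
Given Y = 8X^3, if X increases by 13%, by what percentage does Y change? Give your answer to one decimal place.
44.3%

For Y = 8X^3:
If X → X(1 + 0.13)
Then Y → Y · (1 + 0.13)^3
     ≈ Y · 1.4429

Percentage change = ((1 + 0.13)^3 − 1) × 100% ≈ 44.3%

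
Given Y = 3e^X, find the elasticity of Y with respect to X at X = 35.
Elasticity = 35

Elasticity = (dY/dX) · (X/Y)

dY/dX = 3·e^X
At X = 35: dY/dX = 3·e^35, Y = 3·e^35

Elasticity = (3·e^35) · (35 / (3·e^35)) = 35

Interpretation: for a small percentage change in X, the percentage change in Y is approximately 35.00 times as large.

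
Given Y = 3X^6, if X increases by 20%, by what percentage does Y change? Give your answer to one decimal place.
198.6%

For Y = 3X^6:
If X → X(1 + 0.2)
Then Y → Y · (1 + 0.2)^6
     ≈ Y · 2.9860

Percentage change = ((1 + 0.2)^6 − 1) × 100% ≈ 198.6%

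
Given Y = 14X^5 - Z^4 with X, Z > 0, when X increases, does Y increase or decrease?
Y increases

Taking the partial derivative:
∂Y/∂X = 70X^4

∂Y/∂X = 70X^4 > 0 (assuming positive values)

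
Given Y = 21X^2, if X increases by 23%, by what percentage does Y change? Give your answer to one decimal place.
51.3%

For Y = 21X^2:
If X → X(1 + 0.23)
Then Y → Y · (1 + 0.23)^2
     = Y · 1.5129

Percentage change = ((1 + 0.23)^2 − 1) × 100% ≈ 51.3%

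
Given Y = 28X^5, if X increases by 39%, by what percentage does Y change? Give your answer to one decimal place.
418.9%

For Y = 28X^5:
If X → X(1 + 0.39)
Then Y → Y · (1 + 0.39)^5
     ≈ Y · 5.1889

Percentage change = ((1 + 0.39)^5 − 1) × 100% ≈ 418.9%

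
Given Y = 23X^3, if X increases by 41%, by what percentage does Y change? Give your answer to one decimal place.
180.3%

For Y = 23X^3:
If X → X(1 + 0.41)
Then Y → Y · (1 + 0.41)^3
     ≈ Y · 2.8032

Percentage change = ((1 + 0.41)^3 − 1) × 100% ≈ 180.3%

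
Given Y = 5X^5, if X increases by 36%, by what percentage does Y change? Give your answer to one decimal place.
365.3%

For Y = 5X^5:
If X → X(1 + 0.36)
Then Y → Y · (1 + 0.36)^5
     ≈ Y · 4.6526

Percentage change = ((1 + 0.36)^5 − 1) × 100% ≈ 365.3%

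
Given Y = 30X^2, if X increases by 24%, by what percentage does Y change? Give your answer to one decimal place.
53.8%

For Y = 30X^2:
If X → X(1 + 0.24)
Then Y → Y · (1 + 0.24)^2
     = Y · 1.5376

Percentage change = ((1 + 0.24)^2 − 1) × 100% ≈ 53.8%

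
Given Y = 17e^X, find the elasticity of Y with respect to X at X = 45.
Elasticity = 45

Elasticity = (dY/dX) · (X/Y)

dY/dX = 17·e^X
At X = 45: dY/dX = 17·e^45, Y = 17·e^45

Elasticity = (17·e^45) · (45 / (17·e^45)) = 45

Interpretation: for a small percentage change in X, the percentage change in Y is approximately 45.00 times as large.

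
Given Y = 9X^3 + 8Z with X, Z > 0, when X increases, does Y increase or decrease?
Y increases

Taking the partial derivative:
∂Y/∂X = 27X^2

∂Y/∂X = 27X^2 > 0 (assuming positive values)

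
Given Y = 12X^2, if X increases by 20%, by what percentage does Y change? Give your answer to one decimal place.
44.0%

For Y = 12X^2:
If X → X(1 + 0.2)
Then Y → Y · (1 + 0.2)^2
     = Y · 1.4400

Percentage change = ((1 + 0.2)^2 − 1) × 100% = 44.0%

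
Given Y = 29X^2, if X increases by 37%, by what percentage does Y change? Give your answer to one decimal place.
87.7%

For Y = 29X^2:
If X → X(1 + 0.37)
Then Y → Y · (1 + 0.37)^2
     = Y · 1.8769

Percentage change = ((1 + 0.37)^2 − 1) × 100% ≈ 87.7%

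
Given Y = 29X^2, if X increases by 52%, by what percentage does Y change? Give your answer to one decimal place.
131.0%

For Y = 29X^2:
If X → X(1 + 0.52)
Then Y → Y · (1 + 0.52)^2
     = Y · 2.3104

Percentage change = ((1 + 0.52)^2 − 1) × 100% ≈ 131.0%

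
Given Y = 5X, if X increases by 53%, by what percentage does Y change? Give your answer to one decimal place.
53.0%

For Y = 5X:
If X → X(1 + 0.53)
Then Y → Y · (1 + 0.53)^1
     = Y · 1.5300

Percentage change = ((1 + 0.53)^1 − 1) × 100% = 53.0%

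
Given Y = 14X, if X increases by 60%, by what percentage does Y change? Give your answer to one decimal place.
60.0%

For Y = 14X:
If X → X(1 + 0.6)
Then Y → Y · (1 + 0.6)^1
     = Y · 1.6000

Percentage change = ((1 + 0.6)^1 − 1) × 100% = 60.0%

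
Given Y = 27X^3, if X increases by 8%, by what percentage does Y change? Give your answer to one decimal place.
26.0%

For Y = 27X^3:
If X → X(1 + 0.08)
Then Y → Y · (1 + 0.08)^3
     ≈ Y · 1.2597

Percentage change = ((1 + 0.08)^3 − 1) × 100% ≈ 26.0%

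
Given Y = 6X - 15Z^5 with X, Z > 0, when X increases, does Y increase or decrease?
Y increases

Taking the partial derivative:
∂Y/∂X = 6

∂Y/∂X = 6 > 0 (assuming positive values)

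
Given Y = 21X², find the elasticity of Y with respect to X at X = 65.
Elasticity = 2

Elasticity = (dY/dX) · (X/Y)

dY/dX = 42·X
At X = 65: dY/dX = 2730, Y = 88725

Elasticity = 2730 · (65 / 88725) = 2

Interpretation: for a small percentage change in X, the percentage change in Y is approximately 2.00 times as large.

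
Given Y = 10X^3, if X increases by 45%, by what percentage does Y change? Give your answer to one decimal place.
204.9%

For Y = 10X^3:
If X → X(1 + 0.45)
Then Y → Y · (1 + 0.45)^3
     ≈ Y · 3.0486

Percentage change = ((1 + 0.45)^3 − 1) × 100% ≈ 204.9%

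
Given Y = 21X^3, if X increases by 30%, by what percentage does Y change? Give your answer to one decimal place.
119.7%

For Y = 21X^3:
If X → X(1 + 0.3)
Then Y → Y · (1 + 0.3)^3
     = Y · 2.1970

Percentage change = ((1 + 0.3)^3 − 1) × 100% = 119.7%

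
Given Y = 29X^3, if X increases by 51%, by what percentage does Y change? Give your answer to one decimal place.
244.3%

For Y = 29X^3:
If X → X(1 + 0.51)
Then Y → Y · (1 + 0.51)^3
     ≈ Y · 3.4430

Percentage change = ((1 + 0.51)^3 − 1) × 100% ≈ 244.3%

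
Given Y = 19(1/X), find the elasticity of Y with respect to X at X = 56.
Elasticity = -1

Elasticity = (dY/dX) · (X/Y)

dY/dX = -19/X²
At X = 56: dY/dX = -19/3136, Y = 19/56

Elasticity = (-19/3136) · (56 / (19/56)) = -1

Interpretation: for a small percentage change in X, the percentage change in Y is approximately -1.00 times as large.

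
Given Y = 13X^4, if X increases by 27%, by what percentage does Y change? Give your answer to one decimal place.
160.1%

For Y = 13X^4:
If X → X(1 + 0.27)
Then Y → Y · (1 + 0.27)^4
     ≈ Y · 2.6014

Percentage change = ((1 + 0.27)^4 − 1) × 100% ≈ 160.1%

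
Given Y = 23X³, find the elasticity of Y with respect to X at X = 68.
Elasticity = 3

Elasticity = (dY/dX) · (X/Y)

dY/dX = 69·X²
At X = 68: dY/dX = 319056, Y = 7231936

Elasticity = 319056 · (68 / 7231936) = 3

Interpretation: for a small percentage change in X, the percentage change in Y is approximately 3.00 times as large.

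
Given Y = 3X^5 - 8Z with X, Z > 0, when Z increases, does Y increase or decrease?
Y decreases

Taking the partial derivative:
∂Y/∂Z = -8

∂Y/∂Z = -8 < 0 (assuming positive values)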